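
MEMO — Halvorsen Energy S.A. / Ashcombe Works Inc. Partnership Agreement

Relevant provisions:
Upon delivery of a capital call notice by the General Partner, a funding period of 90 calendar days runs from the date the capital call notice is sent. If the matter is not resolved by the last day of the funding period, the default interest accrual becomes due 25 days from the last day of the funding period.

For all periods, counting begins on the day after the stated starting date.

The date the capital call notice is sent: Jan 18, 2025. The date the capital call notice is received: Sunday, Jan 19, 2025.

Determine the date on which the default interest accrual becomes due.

May 13, 2025

The last day of the funding period: Jan 18, 2025 + 90 days = Apr 18, 2025.
The date on which the default interest accrual becomes due: 25 calendar days after Apr 18, 2025 is May 13, 2025.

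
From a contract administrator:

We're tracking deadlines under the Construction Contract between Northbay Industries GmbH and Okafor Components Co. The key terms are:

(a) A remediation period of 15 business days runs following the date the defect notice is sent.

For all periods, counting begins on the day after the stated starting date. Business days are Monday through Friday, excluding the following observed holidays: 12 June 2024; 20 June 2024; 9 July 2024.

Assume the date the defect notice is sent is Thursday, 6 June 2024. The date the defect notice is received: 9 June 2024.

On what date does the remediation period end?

The last day of the remediation period: counting 15 business days from Thursday, 6 June 2024 (Jun 7, Jun 10, Jun 11, Jun 13, …, Jun 27, Jun 28, Jul 1, skipping weekends and the listed holidays on Jun 12, Jun 20) reaches Monday, 1 July 2024.

1 July 2024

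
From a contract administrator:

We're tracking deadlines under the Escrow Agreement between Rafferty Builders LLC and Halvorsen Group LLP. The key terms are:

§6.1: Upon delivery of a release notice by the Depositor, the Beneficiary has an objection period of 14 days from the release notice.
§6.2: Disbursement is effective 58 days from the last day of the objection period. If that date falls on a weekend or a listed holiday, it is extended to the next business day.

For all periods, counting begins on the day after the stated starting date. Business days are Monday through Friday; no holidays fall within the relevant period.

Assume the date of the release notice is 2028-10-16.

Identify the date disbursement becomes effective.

The last day of the objection period: 2028-10-16 + 14 days = 2028-10-30.
The date disbursement becomes effective: 58 calendar days after 2028-10-30 is 2028-12-27. 2028-12-27 is a Wednesday, so no roll-forward applies.

2028-12-27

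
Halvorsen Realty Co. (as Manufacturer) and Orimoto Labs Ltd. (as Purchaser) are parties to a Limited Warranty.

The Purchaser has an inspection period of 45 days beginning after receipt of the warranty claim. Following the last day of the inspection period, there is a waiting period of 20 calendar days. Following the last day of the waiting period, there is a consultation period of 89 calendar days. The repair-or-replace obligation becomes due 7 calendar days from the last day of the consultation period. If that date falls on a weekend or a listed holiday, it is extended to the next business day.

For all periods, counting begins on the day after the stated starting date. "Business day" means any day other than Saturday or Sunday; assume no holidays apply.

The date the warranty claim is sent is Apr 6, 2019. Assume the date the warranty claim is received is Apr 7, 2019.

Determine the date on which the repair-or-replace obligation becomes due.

Sep 16, 2019

The last day of the inspection period: 45 calendar days after Apr 7, 2019 is May 22, 2019.
The last day of the waiting period: May 22, 2019 + 20 days = Jun 11, 2019.
The last day of the consultation period: 89 calendar days after Jun 11, 2019 is Sep 8, 2019.
Adding 7 calendar days to Sep 8, 2019 gives Sep 15, 2019, which is the date on which the repair-or-replace obligation becomes due. That falls on a Sunday, so it rolls to the next business day, Monday, Sep 16, 2019.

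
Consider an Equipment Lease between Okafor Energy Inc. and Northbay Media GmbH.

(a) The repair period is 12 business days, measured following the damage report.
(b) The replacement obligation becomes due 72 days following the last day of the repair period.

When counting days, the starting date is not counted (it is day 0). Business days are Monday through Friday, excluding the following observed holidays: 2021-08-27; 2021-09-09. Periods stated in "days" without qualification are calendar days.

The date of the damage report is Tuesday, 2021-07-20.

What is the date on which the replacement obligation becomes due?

From Tuesday, 2021-07-20, 12 business days (Jul 21, Jul 22, Jul 23, Jul 26, …, Aug 3, Aug 4, Aug 5, skipping weekends) brings us to Thursday, 2021-08-05, which is the last day of the repair period.
The date on which the replacement obligation becomes due: 72 calendar days after 2021-08-05 is 2021-10-16.

2021-10-16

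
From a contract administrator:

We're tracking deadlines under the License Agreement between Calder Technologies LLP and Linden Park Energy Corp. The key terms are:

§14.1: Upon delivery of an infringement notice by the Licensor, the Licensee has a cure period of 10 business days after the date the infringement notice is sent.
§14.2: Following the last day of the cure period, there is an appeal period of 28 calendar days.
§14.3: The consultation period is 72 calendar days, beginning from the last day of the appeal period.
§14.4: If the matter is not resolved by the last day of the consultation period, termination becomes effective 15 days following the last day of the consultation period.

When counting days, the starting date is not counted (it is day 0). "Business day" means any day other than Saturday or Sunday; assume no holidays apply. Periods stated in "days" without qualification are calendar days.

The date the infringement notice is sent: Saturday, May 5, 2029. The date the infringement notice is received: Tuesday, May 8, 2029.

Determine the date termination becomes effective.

September 10, 2029

The last day of the cure period: counting 10 business days from Saturday, May 5, 2029 (May 7, May 8, May 9, May 10, May 11, May 14, May 15, May 16, May 17, May 18, skipping weekends) reaches Friday, May 18, 2029.
The last day of the appeal period: May 18, 2029 + 28 days = June 15, 2029.
The last day of the consultation period: 72 calendar days after June 15, 2029 is August 26, 2029.
Adding 15 calendar days to August 26, 2029 gives September 10, 2029, which is the date termination becomes effective.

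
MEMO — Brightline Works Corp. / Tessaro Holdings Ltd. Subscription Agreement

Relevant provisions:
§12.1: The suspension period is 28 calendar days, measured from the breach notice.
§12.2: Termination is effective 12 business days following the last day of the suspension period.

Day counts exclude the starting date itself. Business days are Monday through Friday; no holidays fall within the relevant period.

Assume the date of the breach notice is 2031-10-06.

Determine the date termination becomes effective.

Adding 28 calendar days to 2031-10-06 gives 2031-11-03, which is the last day of the suspension period.
From Monday, 2031-11-03, 12 business days (Nov 4, Nov 5, Nov 6, Nov 7, …, Nov 17, Nov 18, Nov 19, skipping weekends) brings us to Wednesday, 2031-11-19, which is the date termination becomes effective.

2031-11-19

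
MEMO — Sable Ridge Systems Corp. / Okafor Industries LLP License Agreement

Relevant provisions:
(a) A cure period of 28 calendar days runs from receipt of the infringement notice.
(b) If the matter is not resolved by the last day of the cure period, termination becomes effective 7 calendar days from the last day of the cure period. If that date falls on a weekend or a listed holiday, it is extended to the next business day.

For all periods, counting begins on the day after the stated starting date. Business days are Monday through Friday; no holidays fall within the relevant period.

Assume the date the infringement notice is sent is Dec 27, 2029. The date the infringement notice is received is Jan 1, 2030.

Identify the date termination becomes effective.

Feb 5, 2030

The last day of the cure period: Jan 1, 2030 + 28 days = Jan 29, 2030.
Adding 7 calendar days to Jan 29, 2030 gives Feb 5, 2030, which is the date termination becomes effective. Feb 5, 2030 is a Tuesday, so no roll-forward applies.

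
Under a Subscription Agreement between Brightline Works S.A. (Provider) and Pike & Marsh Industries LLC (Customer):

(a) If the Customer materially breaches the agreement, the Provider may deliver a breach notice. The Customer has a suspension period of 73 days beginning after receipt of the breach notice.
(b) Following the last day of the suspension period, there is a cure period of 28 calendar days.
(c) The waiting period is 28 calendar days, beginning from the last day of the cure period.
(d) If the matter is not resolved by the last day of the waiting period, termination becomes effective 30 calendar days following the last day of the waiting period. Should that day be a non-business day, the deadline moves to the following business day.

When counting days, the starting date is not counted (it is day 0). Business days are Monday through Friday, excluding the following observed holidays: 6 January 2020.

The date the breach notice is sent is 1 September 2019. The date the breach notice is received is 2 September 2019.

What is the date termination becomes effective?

The last day of the suspension period: 2 September 2019 + 73 days = 14 November 2019.
Adding 28 calendar days to 14 November 2019 gives 12 December 2019, which is the last day of the cure period.
The last day of the waiting period: 12 December 2019 + 28 days = 9 January 2020.
The date termination becomes effective: 9 January 2020 + 30 days = 8 February 2020. That falls on a Saturday, so it rolls to the next business day, Monday, 10 February 2020.

10 February 2020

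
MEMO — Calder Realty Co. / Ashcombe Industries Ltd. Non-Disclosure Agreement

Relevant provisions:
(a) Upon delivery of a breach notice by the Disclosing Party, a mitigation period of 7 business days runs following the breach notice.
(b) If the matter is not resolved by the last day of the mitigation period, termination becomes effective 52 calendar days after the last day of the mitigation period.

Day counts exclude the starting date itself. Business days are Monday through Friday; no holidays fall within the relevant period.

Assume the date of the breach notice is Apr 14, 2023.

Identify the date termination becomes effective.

From Friday, Apr 14, 2023, 7 business days (Apr 17, Apr 18, Apr 19, Apr 20, Apr 21, Apr 24, Apr 25, skipping weekends) brings us to Tuesday, Apr 25, 2023, which is the last day of the mitigation period.
The date termination becomes effective: Apr 25, 2023 + 52 days = Jun 16, 2023.

Jun 16, 2023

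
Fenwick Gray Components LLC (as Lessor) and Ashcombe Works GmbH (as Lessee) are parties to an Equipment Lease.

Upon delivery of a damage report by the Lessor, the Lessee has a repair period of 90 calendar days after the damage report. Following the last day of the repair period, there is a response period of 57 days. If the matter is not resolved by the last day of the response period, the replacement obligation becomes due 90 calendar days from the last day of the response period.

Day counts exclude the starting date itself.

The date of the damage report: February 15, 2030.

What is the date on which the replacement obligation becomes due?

The last day of the repair period: February 15, 2030 + 90 days = May 16, 2030.
Adding 57 calendar days to May 16, 2030 gives July 12, 2030, which is the last day of the response period.
The date on which the replacement obligation becomes due: 90 calendar days after July 12, 2030 is October 10, 2030.

October 10, 2030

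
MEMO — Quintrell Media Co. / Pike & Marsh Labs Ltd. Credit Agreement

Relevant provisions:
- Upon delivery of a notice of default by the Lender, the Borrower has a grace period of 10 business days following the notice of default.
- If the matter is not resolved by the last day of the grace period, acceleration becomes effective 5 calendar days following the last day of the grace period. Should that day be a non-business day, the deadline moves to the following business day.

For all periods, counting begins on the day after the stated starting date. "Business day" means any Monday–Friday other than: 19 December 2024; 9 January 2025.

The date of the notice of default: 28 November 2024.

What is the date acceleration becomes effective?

The last day of the grace period: 10 business days after Thursday, 28 November 2024, skipping weekends — Nov 29, Dec 2, Dec 3, Dec 4, Dec 5, Dec 6, Dec 9, Dec 10, Dec 11, Dec 12 — lands on Thursday, 12 December 2024.
The date acceleration becomes effective: 12 December 2024 + 5 days = 17 December 2024. 17 December 2024 is a Tuesday and is not a listed holiday, so no roll-forward applies.

17 December 2024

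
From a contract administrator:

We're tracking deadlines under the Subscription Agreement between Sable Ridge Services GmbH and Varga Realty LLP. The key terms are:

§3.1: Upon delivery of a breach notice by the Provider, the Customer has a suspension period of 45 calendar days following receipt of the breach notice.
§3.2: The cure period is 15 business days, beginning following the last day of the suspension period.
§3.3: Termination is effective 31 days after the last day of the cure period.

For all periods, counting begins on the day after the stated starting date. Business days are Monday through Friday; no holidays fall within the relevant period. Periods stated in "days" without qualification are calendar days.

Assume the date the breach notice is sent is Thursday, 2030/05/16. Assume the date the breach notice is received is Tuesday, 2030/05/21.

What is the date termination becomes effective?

2030/08/26

The last day of the suspension period: 2030/05/21 + 45 days = 2030/07/05.
From Friday, 2030/07/05, 15 business days (Jul 8, Jul 9, Jul 10, Jul 11, …, Jul 24, Jul 25, Jul 26, skipping weekends) brings us to Friday, 2030/07/26, which is the last day of the cure period.
The date termination becomes effective: 31 calendar days after 2030/07/26 is 2030/08/26.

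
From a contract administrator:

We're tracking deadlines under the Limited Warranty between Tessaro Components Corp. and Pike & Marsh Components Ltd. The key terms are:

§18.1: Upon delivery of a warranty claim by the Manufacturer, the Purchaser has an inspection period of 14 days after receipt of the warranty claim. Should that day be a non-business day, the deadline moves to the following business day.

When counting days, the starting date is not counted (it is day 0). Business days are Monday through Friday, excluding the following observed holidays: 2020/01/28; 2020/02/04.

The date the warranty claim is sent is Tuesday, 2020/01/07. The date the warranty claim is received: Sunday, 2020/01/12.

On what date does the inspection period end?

2020/01/27

The last day of the inspection period: 14 calendar days after 2020/01/12 is 2020/01/26. That falls on a Sunday, so it rolls to the next business day, Monday, 2020/01/27.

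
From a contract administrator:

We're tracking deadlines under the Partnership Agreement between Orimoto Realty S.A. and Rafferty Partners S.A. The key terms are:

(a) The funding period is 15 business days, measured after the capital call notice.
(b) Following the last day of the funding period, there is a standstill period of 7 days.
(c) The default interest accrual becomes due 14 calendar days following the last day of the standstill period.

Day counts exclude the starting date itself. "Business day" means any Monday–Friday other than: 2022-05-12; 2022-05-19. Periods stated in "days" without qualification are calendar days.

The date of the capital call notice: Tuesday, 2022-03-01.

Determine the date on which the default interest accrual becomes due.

2022-04-12

The last day of the funding period: counting 15 business days from Tuesday, 2022-03-01 (Mar 2, Mar 3, Mar 4, Mar 7, …, Mar 18, Mar 21, Mar 22, skipping weekends) reaches Tuesday, 2022-03-22.
Adding 7 calendar days to 2022-03-22 gives 2022-03-29, which is the last day of the standstill period.
The date on which the default interest accrual becomes due: 14 calendar days after 2022-03-29 is 2022-04-12.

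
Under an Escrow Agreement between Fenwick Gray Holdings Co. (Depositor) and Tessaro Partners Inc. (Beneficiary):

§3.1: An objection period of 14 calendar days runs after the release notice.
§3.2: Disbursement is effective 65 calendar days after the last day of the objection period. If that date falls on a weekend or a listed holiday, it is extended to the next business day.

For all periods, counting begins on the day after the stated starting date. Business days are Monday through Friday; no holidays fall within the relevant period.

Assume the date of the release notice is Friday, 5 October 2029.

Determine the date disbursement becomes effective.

The last day of the objection period: 5 October 2029 + 14 days = 19 October 2029.
The date disbursement becomes effective: 19 October 2029 + 65 days = 23 December 2029. That falls on a Sunday, so it rolls to the next business day, Monday, 24 December 2029.

24 December 2029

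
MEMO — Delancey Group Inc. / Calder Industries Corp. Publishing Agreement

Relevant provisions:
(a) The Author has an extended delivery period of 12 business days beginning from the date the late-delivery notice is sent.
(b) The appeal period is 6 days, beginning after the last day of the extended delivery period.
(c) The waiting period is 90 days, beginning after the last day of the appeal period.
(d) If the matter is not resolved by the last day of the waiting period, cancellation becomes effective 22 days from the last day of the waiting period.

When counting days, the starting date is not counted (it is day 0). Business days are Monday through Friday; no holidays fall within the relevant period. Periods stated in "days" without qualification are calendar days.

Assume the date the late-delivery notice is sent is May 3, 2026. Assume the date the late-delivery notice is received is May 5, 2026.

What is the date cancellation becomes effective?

September 14, 2026

The last day of the extended delivery period: counting 12 business days from Sunday, May 3, 2026 (May 4, May 5, May 6, May 7, …, May 15, May 18, May 19, skipping weekends) reaches Tuesday, May 19, 2026.
The last day of the appeal period: May 19, 2026 + 6 days = May 25, 2026.
The last day of the waiting period: May 25, 2026 + 90 days = August 23, 2026.
The date cancellation becomes effective: 22 calendar days after August 23, 2026 is September 14, 2026.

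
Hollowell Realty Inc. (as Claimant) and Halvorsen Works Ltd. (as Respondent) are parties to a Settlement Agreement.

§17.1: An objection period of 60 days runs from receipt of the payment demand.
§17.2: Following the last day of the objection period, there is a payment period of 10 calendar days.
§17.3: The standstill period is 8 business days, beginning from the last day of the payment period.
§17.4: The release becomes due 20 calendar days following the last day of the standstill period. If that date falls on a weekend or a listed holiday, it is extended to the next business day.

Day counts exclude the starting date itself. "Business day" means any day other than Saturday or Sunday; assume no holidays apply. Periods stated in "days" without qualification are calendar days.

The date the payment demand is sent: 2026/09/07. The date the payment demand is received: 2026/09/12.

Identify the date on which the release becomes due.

2026/12/22

The last day of the objection period: 60 calendar days after 2026/09/12 is 2026/11/11.
The last day of the payment period: 10 calendar days after 2026/11/11 is 2026/11/21.
The last day of the standstill period: 8 business days after Saturday, 2026/11/21, skipping weekends — Nov 23, Nov 24, Nov 25, Nov 26, Nov 27, Nov 30, Dec 1, Dec 2 — lands on Wednesday, 2026/12/02.
The date on which the release becomes due: 20 calendar days after 2026/12/02 is 2026/12/22. 2026/12/22 is a Tuesday, so no roll-forward applies.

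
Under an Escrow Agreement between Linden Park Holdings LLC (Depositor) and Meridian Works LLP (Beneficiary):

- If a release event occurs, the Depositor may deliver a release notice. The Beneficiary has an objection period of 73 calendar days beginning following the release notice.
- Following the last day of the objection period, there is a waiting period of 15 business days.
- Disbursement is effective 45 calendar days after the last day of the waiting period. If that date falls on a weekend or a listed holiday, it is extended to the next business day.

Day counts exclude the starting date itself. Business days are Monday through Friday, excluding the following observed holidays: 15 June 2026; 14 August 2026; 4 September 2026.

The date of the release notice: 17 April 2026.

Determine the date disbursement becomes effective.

The last day of the objection period: 17 April 2026 + 73 days = 29 June 2026.
From Monday, 29 June 2026, 15 business days (Jun 30, Jul 1, Jul 2, Jul 3, …, Jul 16, Jul 17, Jul 20, skipping weekends) brings us to Monday, 20 July 2026, which is the last day of the waiting period.
The date disbursement becomes effective: 20 July 2026 + 45 days = 3 September 2026. 3 September 2026 is a Thursday and is not a listed holiday, so no roll-forward applies.

3 September 2026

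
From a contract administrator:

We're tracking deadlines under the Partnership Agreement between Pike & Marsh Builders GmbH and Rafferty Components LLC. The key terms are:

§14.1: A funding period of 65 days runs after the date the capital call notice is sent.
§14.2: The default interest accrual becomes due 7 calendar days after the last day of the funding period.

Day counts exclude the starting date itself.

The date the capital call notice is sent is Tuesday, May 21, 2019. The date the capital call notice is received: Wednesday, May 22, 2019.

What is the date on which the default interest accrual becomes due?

The last day of the funding period: May 21, 2019 + 65 days = Jul 25, 2019.
The date on which the default interest accrual becomes due: 7 calendar days after Jul 25, 2019 is Aug 1, 2019.

Aug 1, 2019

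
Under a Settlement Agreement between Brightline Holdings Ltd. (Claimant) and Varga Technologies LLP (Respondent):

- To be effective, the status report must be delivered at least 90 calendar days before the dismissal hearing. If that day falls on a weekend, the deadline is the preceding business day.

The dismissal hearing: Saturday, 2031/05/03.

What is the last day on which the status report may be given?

2031/01/31

2031/05/03 minus 90 days is 2031/02/02. That is a Sunday, so the deadline moves back to Friday, 2031/01/31.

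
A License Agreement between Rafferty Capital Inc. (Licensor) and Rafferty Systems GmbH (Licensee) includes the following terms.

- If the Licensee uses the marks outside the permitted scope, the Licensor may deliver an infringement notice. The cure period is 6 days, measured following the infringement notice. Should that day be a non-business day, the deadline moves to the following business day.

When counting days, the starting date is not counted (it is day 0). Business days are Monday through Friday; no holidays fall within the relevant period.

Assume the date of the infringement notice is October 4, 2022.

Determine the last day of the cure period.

October 10, 2022

The last day of the cure period: 6 calendar days after October 4, 2022 is October 10, 2022. October 10, 2022 is a Monday, so no roll-forward applies.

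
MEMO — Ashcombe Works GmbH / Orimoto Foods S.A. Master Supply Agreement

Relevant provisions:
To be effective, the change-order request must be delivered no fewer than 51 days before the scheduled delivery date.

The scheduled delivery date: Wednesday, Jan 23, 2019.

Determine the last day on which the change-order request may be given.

Jan 23, 2019 minus 51 days is Dec 3, 2018.

Dec 3, 2018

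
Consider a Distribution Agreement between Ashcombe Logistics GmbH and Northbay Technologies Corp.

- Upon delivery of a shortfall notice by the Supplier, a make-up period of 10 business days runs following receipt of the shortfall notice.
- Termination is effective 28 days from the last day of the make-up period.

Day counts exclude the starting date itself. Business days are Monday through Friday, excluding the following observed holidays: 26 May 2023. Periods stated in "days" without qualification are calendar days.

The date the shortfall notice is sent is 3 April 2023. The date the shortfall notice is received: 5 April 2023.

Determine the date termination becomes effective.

From Wednesday, 5 April 2023, 10 business days (Apr 6, Apr 7, Apr 10, Apr 11, Apr 12, Apr 13, Apr 14, Apr 17, Apr 18, Apr 19, skipping weekends) brings us to Wednesday, 19 April 2023, which is the last day of the make-up period.
Adding 28 calendar days to 19 April 2023 gives 17 May 2023, which is the date termination becomes effective.

17 May 2023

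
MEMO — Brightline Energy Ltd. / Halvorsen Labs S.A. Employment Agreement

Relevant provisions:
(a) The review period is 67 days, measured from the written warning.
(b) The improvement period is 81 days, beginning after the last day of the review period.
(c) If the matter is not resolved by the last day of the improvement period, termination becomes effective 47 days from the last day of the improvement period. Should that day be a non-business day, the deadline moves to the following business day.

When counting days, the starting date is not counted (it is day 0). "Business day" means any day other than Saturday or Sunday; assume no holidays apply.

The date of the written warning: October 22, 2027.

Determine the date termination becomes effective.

May 4, 2028

Adding 67 calendar days to October 22, 2027 gives December 28, 2027, which is the last day of the review period.
The last day of the improvement period: 81 calendar days after December 28, 2027 is March 18, 2028.
The date termination becomes effective: March 18, 2028 + 47 days = May 4, 2028. May 4, 2028 is a Thursday, so no roll-forward applies.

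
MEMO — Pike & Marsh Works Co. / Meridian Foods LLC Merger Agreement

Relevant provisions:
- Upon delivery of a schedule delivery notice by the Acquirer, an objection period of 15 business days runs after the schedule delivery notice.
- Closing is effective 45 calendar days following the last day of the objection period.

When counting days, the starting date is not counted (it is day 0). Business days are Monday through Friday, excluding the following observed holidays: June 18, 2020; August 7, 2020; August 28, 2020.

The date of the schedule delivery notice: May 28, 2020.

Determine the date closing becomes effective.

The last day of the objection period: 15 business days after Thursday, May 28, 2020, skipping weekends and the listed holiday on Jun 18 — May 29, Jun 1, Jun 2, Jun 3, …, Jun 16, Jun 17, Jun 19 — lands on Friday, June 19, 2020.
The date closing becomes effective: 45 calendar days after June 19, 2020 is August 3, 2020.

August 3, 2020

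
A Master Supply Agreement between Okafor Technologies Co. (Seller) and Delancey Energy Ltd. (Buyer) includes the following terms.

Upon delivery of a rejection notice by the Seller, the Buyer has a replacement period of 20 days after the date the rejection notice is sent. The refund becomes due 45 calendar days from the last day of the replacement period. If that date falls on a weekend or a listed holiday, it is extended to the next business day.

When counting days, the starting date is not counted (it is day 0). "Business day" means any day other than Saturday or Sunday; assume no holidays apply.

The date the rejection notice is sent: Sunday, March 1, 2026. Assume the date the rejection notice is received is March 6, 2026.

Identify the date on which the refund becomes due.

The last day of the replacement period: March 1, 2026 + 20 days = March 21, 2026.
The date on which the refund becomes due: 45 calendar days after March 21, 2026 is May 5, 2026. May 5, 2026 is a Tuesday, so no roll-forward applies.

May 5, 2026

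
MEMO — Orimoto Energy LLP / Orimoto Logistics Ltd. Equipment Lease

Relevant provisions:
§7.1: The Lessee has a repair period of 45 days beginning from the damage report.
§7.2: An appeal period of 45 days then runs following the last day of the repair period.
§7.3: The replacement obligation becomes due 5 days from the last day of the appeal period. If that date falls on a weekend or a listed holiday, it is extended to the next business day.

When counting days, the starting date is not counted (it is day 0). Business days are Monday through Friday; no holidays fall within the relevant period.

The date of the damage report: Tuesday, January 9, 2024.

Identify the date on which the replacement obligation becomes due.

The last day of the repair period: 45 calendar days after January 9, 2024 is February 23, 2024.
The last day of the appeal period: February 23, 2024 + 45 days = April 8, 2024.
Adding 5 calendar days to April 8, 2024 gives April 13, 2024, which is the date on which the replacement obligation becomes due. That falls on a Saturday, so it rolls to the next business day, Monday, April 15, 2024.

April 15, 2024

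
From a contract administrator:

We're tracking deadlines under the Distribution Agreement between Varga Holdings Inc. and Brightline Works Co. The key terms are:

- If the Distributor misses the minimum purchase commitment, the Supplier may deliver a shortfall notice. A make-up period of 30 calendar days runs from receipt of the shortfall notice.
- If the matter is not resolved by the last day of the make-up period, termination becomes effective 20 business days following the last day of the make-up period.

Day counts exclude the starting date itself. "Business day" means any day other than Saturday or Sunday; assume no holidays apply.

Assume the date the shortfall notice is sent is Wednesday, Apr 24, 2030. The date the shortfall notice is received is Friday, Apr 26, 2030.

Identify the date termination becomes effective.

The last day of the make-up period: 30 calendar days after Apr 26, 2030 is May 26, 2030.
The date termination becomes effective: 20 business days after Sunday, May 26, 2030, skipping weekends — May 27, May 28, May 29, May 30, …, Jun 19, Jun 20, Jun 21 — lands on Friday, Jun 21, 2030.

Jun 21, 2030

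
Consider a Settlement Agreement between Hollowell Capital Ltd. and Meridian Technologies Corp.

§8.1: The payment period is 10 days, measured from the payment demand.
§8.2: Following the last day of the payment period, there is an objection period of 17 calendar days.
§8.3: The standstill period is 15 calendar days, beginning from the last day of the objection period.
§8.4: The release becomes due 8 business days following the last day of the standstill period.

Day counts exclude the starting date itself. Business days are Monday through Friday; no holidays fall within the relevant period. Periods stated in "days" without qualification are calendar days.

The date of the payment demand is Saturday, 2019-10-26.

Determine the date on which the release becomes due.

2019-12-18

The last day of the payment period: 10 calendar days after 2019-10-26 is 2019-11-05.
The last day of the objection period: 2019-11-05 + 17 days = 2019-11-22.
Adding 15 calendar days to 2019-11-22 gives 2019-12-07, which is the last day of the standstill period.
The date on which the release becomes due: counting 8 business days from Saturday, 2019-12-07 (Dec 9, Dec 10, Dec 11, Dec 12, Dec 13, Dec 16, Dec 17, Dec 18, skipping weekends) reaches Wednesday, 2019-12-18.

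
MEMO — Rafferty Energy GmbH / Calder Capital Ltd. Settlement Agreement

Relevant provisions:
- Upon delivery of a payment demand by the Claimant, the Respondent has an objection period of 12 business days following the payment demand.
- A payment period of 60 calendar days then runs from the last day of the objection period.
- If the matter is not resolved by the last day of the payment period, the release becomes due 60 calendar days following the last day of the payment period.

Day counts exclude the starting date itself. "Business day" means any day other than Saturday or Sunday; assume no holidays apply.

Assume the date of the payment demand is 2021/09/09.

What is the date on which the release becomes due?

2022/01/25

The last day of the objection period: 12 business days after Thursday, 2021/09/09, skipping weekends — Sep 10, Sep 13, Sep 14, Sep 15, …, Sep 23, Sep 24, Sep 27 — lands on Monday, 2021/09/27.
Adding 60 calendar days to 2021/09/27 gives 2021/11/26, which is the last day of the payment period.
The date on which the release becomes due: 2021/11/26 + 60 days = 2022/01/25.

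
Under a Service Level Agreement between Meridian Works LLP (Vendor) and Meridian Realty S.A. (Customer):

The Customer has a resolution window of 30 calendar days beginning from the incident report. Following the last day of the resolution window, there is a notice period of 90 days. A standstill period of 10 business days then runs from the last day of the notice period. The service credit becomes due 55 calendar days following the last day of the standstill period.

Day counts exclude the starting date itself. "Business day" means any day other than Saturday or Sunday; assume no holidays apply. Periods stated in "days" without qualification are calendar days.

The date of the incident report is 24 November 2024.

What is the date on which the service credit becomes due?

1 June 2025

The last day of the resolution window: 24 November 2024 + 30 days = 24 December 2024.
The last day of the notice period: 24 December 2024 + 90 days = 24 March 2025.
The last day of the standstill period: counting 10 business days from Monday, 24 March 2025 (Mar 25, Mar 26, Mar 27, Mar 28, Mar 31, Apr 1, Apr 2, Apr 3, Apr 4, Apr 7, skipping weekends) reaches Monday, 7 April 2025.
The date on which the service credit becomes due: 7 April 2025 + 55 days = 1 June 2025.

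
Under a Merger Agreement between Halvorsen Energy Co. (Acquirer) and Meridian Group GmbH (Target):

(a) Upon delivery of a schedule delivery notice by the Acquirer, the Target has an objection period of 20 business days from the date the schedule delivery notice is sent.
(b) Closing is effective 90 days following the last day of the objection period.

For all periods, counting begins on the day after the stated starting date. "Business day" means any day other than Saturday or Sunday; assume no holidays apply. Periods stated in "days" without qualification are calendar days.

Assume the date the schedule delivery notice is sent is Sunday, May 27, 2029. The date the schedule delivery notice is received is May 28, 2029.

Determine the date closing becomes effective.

Sep 20, 2029

The last day of the objection period: counting 20 business days from Sunday, May 27, 2029 (May 28, May 29, May 30, May 31, …, Jun 20, Jun 21, Jun 22, skipping weekends) reaches Friday, Jun 22, 2029.
The date closing becomes effective: 90 calendar days after Jun 22, 2029 is Sep 20, 2029.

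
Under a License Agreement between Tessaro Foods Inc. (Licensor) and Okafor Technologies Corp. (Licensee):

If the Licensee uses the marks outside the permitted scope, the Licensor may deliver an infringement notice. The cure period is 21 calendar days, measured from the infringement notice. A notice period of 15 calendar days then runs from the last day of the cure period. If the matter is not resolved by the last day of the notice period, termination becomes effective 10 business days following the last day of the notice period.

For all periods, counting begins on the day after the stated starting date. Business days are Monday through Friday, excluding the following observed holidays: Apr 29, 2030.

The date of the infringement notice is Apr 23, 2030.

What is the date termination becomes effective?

Adding 21 calendar days to Apr 23, 2030 gives May 14, 2030, which is the last day of the cure period.
Adding 15 calendar days to May 14, 2030 gives May 29, 2030, which is the last day of the notice period.
The date termination becomes effective: counting 10 business days from Wednesday, May 29, 2030 (May 30, May 31, Jun 3, Jun 4, Jun 5, Jun 6, Jun 7, Jun 10, Jun 11, Jun 12, skipping weekends) reaches Wednesday, Jun 12, 2030.

Jun 12, 2030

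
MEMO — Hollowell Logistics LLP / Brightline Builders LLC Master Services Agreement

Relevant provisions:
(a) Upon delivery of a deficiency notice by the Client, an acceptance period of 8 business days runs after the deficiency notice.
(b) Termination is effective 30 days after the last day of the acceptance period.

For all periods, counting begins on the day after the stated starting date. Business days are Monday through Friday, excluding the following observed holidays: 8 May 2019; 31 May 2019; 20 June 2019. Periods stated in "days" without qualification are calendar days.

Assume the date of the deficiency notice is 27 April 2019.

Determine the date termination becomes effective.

8 June 2019

The last day of the acceptance period: counting 8 business days from Saturday, 27 April 2019 (Apr 29, Apr 30, May 1, May 2, May 3, May 6, May 7, May 9, skipping weekends and the listed holiday on May 8) reaches Thursday, 9 May 2019.
The date termination becomes effective: 30 calendar days after 9 May 2019 is 8 June 2019.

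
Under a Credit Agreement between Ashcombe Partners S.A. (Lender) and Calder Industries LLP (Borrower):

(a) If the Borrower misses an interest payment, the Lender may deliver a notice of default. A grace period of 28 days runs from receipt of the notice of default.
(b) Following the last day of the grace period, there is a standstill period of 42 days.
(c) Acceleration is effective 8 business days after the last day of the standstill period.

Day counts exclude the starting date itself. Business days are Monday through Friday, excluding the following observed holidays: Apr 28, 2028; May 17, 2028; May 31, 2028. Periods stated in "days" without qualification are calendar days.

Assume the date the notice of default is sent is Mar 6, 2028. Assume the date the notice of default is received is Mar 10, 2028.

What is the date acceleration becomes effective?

Jun 1, 2028

The last day of the grace period: 28 calendar days after Mar 10, 2028 is Apr 7, 2028.
Adding 42 calendar days to Apr 7, 2028 gives May 19, 2028, which is the last day of the standstill period.
The date acceleration becomes effective: counting 8 business days from Friday, May 19, 2028 (May 22, May 23, May 24, May 25, May 26, May 29, May 30, Jun 1, skipping weekends and the listed holiday on May 31) reaches Thursday, Jun 1, 2028.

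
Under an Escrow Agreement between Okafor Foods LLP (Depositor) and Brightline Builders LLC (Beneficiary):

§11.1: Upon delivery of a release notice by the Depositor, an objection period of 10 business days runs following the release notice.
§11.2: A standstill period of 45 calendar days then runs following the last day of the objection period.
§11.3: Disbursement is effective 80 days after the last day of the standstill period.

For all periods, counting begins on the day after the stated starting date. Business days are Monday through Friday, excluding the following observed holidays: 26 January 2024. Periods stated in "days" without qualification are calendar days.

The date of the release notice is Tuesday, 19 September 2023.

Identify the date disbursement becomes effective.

5 February 2024

The last day of the objection period: counting 10 business days from Tuesday, 19 September 2023 (Sep 20, Sep 21, Sep 22, Sep 25, Sep 26, Sep 27, Sep 28, Sep 29, Oct 2, Oct 3, skipping weekends) reaches Tuesday, 3 October 2023.
Adding 45 calendar days to 3 October 2023 gives 17 November 2023, which is the last day of the standstill period.
The date disbursement becomes effective: 17 November 2023 + 80 days = 5 February 2024.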